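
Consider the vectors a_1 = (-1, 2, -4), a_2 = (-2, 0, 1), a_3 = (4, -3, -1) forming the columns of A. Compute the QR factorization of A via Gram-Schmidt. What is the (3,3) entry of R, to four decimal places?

r_{33} = 2.2886

a_1 = (-1, 2, -4); ‖a_1‖ = 4.5826, so q_1 = (-0.2182, 0.4364, -0.8729).
q_1·a_2 = (-0.2182)·(-2) + 0.4364·0 + (-0.8729)·1 = -0.4364.
u_2 = a_2 + 0.4364·q_1 = (-2.0952, 0.1905, 0.6190).
‖u_2‖ = 2.1931, so q_2 = (-0.9554, 0.0869, 0.2823).
q_1·a_3 = (-0.2182)·4 + 0.4364·(-3) + (-0.8729)·(-1) = -1.3093; q_2·a_3 = (-0.9554)·4 + 0.0869·(-3) + 0.2823·(-1) = -4.3644.
u_3 = a_3 + 1.3093·q_1 + 4.3644·q_2 = (-0.4554, -2.0495, -0.9109).
r_{33} = ‖u_3‖ = 2.2886.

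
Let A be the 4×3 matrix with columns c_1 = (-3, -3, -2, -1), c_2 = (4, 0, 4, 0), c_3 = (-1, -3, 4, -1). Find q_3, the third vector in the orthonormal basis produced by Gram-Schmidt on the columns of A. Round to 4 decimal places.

c_1 = (-3, -3, -2, -1); ‖c_1‖ = 4.7958, so q_1 = (-0.6255, -0.6255, -0.4170, -0.2085).
q_1·c_2 = (-0.6255)·4 + (-0.6255)·0 + (-0.4170)·4 + (-0.2085)·0 = -4.1703.
u_2 = c_2 + 4.1703·q_1 = (1.3913, -2.6087, 2.2609, -0.8696).
‖u_2‖ = 3.8221, so q_2 = (0.3640, -0.6825, 0.5915, -0.2275).
q_1·c_3 = (-0.6255)·(-1) + (-0.6255)·(-3) + (-0.4170)·4 + (-0.2085)·(-1) = 1.0426; q_2·c_3 = 0.3640·(-1) + (-0.6825)·(-3) + 0.5915·4 + (-0.2275)·(-1) = 4.2771.
u_3 = c_3 − 1.0426·q_1 − 4.2771·q_2 = (-1.9048, 0.5714, 1.9048, 0.1905).
‖u_3‖ = 2.7603, so q_3 = (-0.6901, 0.2070, 0.6901, 0.0690).

q_3 = (-0.6901, 0.2070, 0.6901, 0.0690)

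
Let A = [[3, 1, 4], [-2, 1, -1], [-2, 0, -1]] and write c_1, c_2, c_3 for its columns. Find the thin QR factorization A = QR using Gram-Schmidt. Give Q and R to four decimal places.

Q = [[0.7276, 0.5911, 0.3482], [-0.4851, 0.8022, -0.3482], [-0.4851, 0.0844, 0.8704]], R = [[4.1231, 0.2425, 3.8806], [0.0000, 1.3933, 1.4777], [0.0000, 0.0000, 0.8704]]

e_1 = c_1/‖c_1‖ = (3, -2, -2)/4.1231 = (0.7276, -0.4851, -0.4851).
r_{12} = e_1·c_2 = 0.2425.
u_2 = c_2 − 0.2425·e_1 = (0.8235, 1.1176, 0.1176).
‖u_2‖ = 1.3933, so e_2 = (0.5911, 0.8022, 0.0844).
r_{13} = e_1·c_3 = 3.8806; r_{23} = e_2·c_3 = 1.4777.
u_3 = c_3 − 3.8806·e_1 − 1.4777·e_2 = (0.3030, -0.3030, 0.7576).
‖u_3‖ = 0.8704, so e_3 = (0.3482, -0.3482, 0.8704).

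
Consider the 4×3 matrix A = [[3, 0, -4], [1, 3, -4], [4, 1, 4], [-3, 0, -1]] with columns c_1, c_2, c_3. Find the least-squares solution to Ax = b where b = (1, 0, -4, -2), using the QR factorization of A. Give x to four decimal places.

c_1 = (3, 1, 4, -3); ‖c_1‖ = 5.9161, so e_1 = (0.5071, 0.1690, 0.6761, -0.5071).
e_1·c_2 = 0.5071·0 + 0.1690·3 + 0.6761·1 + (-0.5071)·0 = 1.1832.
u_2 = c_2 − 1.1832·e_1 = (-0.6000, 2.8000, 0.2000, 0.6000).
‖u_2‖ = 2.9326, so e_2 = (-0.2046, 0.9548, 0.0682, 0.2046).
e_1·c_3 = 0.5071·(-4) + 0.1690·(-4) + 0.6761·4 + (-0.5071)·(-1) = 0.5071; e_2·c_3 = (-0.2046)·(-4) + 0.9548·(-4) + 0.0682·4 + 0.2046·(-1) = -2.9326.
u_3 = c_3 − 0.5071·e_1 + 2.9326·e_2 = (-4.8571, -1.2857, 3.8571, -0.1429).
‖u_3‖ = 6.3358, so e_3 = (-0.7666, -0.2029, 0.6088, -0.0225).
Qᵀb = (-1.1832, -0.8866, -3.1566).
Back-substitute: x_3 = -3.1566/6.3358 = -0.4982.
x_2 = (-0.8866 + 2.9326·(-0.4982))/2.9326 = -0.8005.
x_1 = (-1.1832 − 1.1832·(-0.8005) − 0.5071·(-0.4982))/5.9161 = 0.0028.

x = (0.0028, -0.8005, -0.4982)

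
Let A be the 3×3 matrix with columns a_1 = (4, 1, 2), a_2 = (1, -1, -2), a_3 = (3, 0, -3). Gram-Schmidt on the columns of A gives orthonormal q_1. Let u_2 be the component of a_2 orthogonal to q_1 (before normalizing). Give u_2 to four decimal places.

a_1 = (4, 1, 2); ‖a_1‖ = 4.5826, so q_1 = (0.8729, 0.2182, 0.4364).
q_1·a_2 = 0.8729·1 + 0.2182·(-1) + 0.4364·(-2) = -0.2182.
u_2 = a_2 + 0.2182·q_1 = (1.1905, -0.9524, -1.9048).

u_2 = (1.1905, -0.9524, -1.9048)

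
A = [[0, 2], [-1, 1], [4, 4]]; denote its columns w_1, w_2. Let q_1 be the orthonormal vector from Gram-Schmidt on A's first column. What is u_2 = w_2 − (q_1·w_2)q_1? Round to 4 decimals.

w_1 = (0, -1, 4); ‖w_1‖ = 4.1231, so q_1 = (0.0000, -0.2425, 0.9701).
q_1·w_2 = 0.0000·2 + (-0.2425)·1 + 0.9701·4 = 3.6380.
u_2 = w_2 − 3.6380·q_1 = (2.0000, 1.8824, 0.4706).

u_2 = (2.0000, 1.8824, 0.4706)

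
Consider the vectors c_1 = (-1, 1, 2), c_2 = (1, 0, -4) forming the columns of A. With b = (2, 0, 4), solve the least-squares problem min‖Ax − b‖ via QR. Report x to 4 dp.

e_1 = c_1/‖c_1‖ = (-1, 1, 2)/2.4495 = (-0.4082, 0.4082, 0.8165).
r_{12} = e_1·c_2 = -3.6742.
u_2 = c_2 + 3.6742·e_1 = (-0.5000, 1.5000, -1.0000).
‖u_2‖ = 1.8708, so e_2 = (-0.2673, 0.8018, -0.5345).
Qᵀb = (2.4495, -2.6726).
Back-substitute: x_2 = -2.6726/1.8708 = -1.4286.
x_1 = (2.4495 + 3.6742·(-1.4286))/2.4495 = -1.1429.

x = (-1.1429, -1.4286)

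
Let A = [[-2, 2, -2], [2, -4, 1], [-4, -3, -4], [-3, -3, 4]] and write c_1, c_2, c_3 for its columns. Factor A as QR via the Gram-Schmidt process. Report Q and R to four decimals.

c_1 = (-2, 2, -4, -3); ‖c_1‖ = 5.7446, so q_1 = (-0.3482, 0.3482, -0.6963, -0.5222).
q_1·c_2 = (-0.3482)·2 + 0.3482·(-4) + (-0.6963)·(-3) + (-0.5222)·(-3) = 1.5667.
u_2 = c_2 − 1.5667·q_1 = (2.5455, -4.5455, -1.9091, -2.1818).
‖u_2‖ = 5.9620, so q_2 = (0.4269, -0.7624, -0.3202, -0.3660).
q_1·c_3 = (-0.3482)·(-2) + 0.3482·1 + (-0.6963)·(-4) + (-0.5222)·4 = 1.7408; q_2·c_3 = 0.4269·(-2) + (-0.7624)·1 + (-0.3202)·(-4) + (-0.3660)·4 = -1.7993.
u_3 = c_3 − 1.7408·q_1 + 1.7993·q_2 = (-0.6257, -0.9778, -3.3640, 4.2506).
‖u_3‖ = 5.5437, so q_3 = (-0.1129, -0.1764, -0.6068, 0.7668).

Q = [[-0.3482, 0.4269, -0.1129], [0.3482, -0.7624, -0.1764], [-0.6963, -0.3202, -0.6068], [-0.5222, -0.3660, 0.7668]], R = [[5.7446, 1.5667, 1.7408], [0.0000, 5.9620, -1.7993], [0.0000, 0.0000, 5.5437]]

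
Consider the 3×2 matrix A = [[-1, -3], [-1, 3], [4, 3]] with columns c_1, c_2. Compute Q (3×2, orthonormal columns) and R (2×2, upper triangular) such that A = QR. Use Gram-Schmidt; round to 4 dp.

c_1 = (-1, -1, 4); ‖c_1‖ = 4.2426, so e_1 = (-0.2357, -0.2357, 0.9428).
e_1·c_2 = (-0.2357)·(-3) + (-0.2357)·3 + 0.9428·3 = 2.8284.
u_2 = c_2 − 2.8284·e_1 = (-2.3333, 3.6667, 0.3333).
‖u_2‖ = 4.3589, so e_2 = (-0.5353, 0.8412, 0.0765).

Q = [[-0.2357, -0.5353], [-0.2357, 0.8412], [0.9428, 0.0765]], R = [[4.2426, 2.8284], [0.0000, 4.3589]]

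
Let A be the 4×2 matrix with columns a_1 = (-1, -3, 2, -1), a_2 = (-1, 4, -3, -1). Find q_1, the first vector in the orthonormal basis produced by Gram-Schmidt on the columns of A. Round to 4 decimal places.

q_1 = (-0.2582, -0.7746, 0.5164, -0.2582)

a_1 = (-1, -3, 2, -1); ‖a_1‖ = 3.8730, so q_1 = (-0.2582, -0.7746, 0.5164, -0.2582).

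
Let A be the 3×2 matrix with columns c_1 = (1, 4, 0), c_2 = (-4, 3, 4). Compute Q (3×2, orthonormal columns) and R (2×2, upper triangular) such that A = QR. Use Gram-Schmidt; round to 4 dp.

q_1 = c_1/‖c_1‖ = (1, 4, 0)/4.1231 = (0.2425, 0.9701, 0.0000).
r_{12} = q_1·c_2 = 1.9403.
u_2 = c_2 − 1.9403·q_1 = (-4.4706, 1.1176, 4.0000).
‖u_2‖ = 6.1021, so q_2 = (-0.7326, 0.1832, 0.6555).

Q = [[0.2425, -0.7326], [0.9701, 0.1832], [0.0000, 0.6555]], R = [[4.1231, 1.9403], [0.0000, 6.1021]]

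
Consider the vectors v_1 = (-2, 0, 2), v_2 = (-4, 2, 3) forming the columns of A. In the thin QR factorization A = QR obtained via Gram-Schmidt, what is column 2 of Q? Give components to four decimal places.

v_1 = (-2, 0, 2); ‖v_1‖ = 2.8284, so e_1 = (-0.7071, 0.0000, 0.7071).
e_1·v_2 = (-0.7071)·(-4) + 0.0000·2 + 0.7071·3 = 4.9497.
u_2 = v_2 − 4.9497·e_1 = (-0.5000, 2.0000, -0.5000).
‖u_2‖ = 2.1213, so e_2 = (-0.2357, 0.9428, -0.2357).

e_2 = (-0.2357, 0.9428, -0.2357)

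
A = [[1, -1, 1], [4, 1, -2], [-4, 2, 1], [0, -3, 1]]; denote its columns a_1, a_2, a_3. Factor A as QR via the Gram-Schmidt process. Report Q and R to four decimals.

Q = [[0.1741, -0.2248, 0.9587], [0.6963, 0.4256, -0.0266], [-0.6963, 0.3694, 0.2130], [0.0000, -0.7949, -0.1864]], R = [[5.7446, -0.8704, -1.9149], [0.0000, 3.7739, -1.5015], [0.0000, 0.0000, 1.0386]]

a_1 = (1, 4, -4, 0); ‖a_1‖ = 5.7446, so e_1 = (0.1741, 0.6963, -0.6963, 0.0000).
e_1·a_2 = 0.1741·(-1) + 0.6963·1 + (-0.6963)·2 + 0.0000·(-3) = -0.8704.
u_2 = a_2 + 0.8704·e_1 = (-0.8485, 1.6061, 1.3939, -3.0000).
‖u_2‖ = 3.7739, so e_2 = (-0.2248, 0.4256, 0.3694, -0.7949).
e_1·a_3 = 0.1741·1 + 0.6963·(-2) + (-0.6963)·1 + 0.0000·1 = -1.9149; e_2·a_3 = (-0.2248)·1 + 0.4256·(-2) + 0.3694·1 + (-0.7949)·1 = -1.5015.
u_3 = a_3 + 1.9149·e_1 + 1.5015·e_2 = (0.9957, -0.0277, 0.2213, -0.1936).
‖u_3‖ = 1.0386, so e_3 = (0.9587, -0.0266, 0.2130, -0.1864).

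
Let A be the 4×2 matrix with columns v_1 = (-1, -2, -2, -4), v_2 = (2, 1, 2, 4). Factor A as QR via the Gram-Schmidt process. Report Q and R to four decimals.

v_1 = (-1, -2, -2, -4); ‖v_1‖ = 5.0000, so q_1 = (-0.2000, -0.4000, -0.4000, -0.8000).
q_1·v_2 = (-0.2000)·2 + (-0.4000)·1 + (-0.4000)·2 + (-0.8000)·4 = -4.8000.
u_2 = v_2 + 4.8000·q_1 = (1.0400, -0.9200, 0.0800, 0.1600).
‖u_2‖ = 1.4000, so q_2 = (0.7429, -0.6571, 0.0571, 0.1143).

Q = [[-0.2000, 0.7429], [-0.4000, -0.6571], [-0.4000, 0.0571], [-0.8000, 0.1143]], R = [[5.0000, -4.8000], [0.0000, 1.4000]]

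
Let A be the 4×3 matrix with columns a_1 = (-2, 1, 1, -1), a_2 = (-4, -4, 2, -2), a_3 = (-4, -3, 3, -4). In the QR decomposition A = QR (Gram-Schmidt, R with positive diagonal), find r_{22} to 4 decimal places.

r_{22} = 5.5549

q_1 = a_1/‖a_1‖ = (-2, 1, 1, -1)/2.6458 = (-0.7559, 0.3780, 0.3780, -0.3780).
r_{12} = q_1·a_2 = 3.0237.
u_2 = a_2 − 3.0237·q_1 = (-1.7143, -5.1429, 0.8571, -0.8571).
r_{22} = ‖u_2‖ = 5.5549.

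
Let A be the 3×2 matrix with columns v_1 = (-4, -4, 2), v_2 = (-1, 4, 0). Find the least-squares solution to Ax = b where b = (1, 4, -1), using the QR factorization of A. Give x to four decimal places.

x = (-0.4145, 0.5897)

v_1 = (-4, -4, 2); ‖v_1‖ = 6.0000, so q_1 = (-0.6667, -0.6667, 0.3333).
q_1·v_2 = (-0.6667)·(-1) + (-0.6667)·4 + 0.3333·0 = -2.0000.
u_2 = v_2 + 2.0000·q_1 = (-2.3333, 2.6667, 0.6667).
‖u_2‖ = 3.6056, so q_2 = (-0.6472, 0.7396, 0.1849).
Qᵀb = (-3.6667, 2.1264).
Back-substitute: x_2 = 2.1264/3.6056 = 0.5897.
x_1 = (-3.6667 + 2.0000·0.5897)/6.0000 = -0.4145.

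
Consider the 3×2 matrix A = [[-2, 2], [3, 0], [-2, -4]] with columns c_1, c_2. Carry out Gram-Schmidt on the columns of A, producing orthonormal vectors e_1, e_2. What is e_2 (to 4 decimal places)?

e_2 = (0.5659, -0.1617, -0.8085)

e_1 = c_1/‖c_1‖ = (-2, 3, -2)/4.1231 = (-0.4851, 0.7276, -0.4851).
r_{12} = e_1·c_2 = 0.9701.
u_2 = c_2 − 0.9701·e_1 = (2.4706, -0.7059, -3.5294).
‖u_2‖ = 4.3656, so e_2 = (0.5659, -0.1617, -0.8085).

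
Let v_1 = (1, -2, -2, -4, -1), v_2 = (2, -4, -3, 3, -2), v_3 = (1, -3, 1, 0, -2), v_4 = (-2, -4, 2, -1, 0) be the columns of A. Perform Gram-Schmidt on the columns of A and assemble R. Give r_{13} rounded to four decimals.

r_{13} = 1.3728

v_1 = (1, -2, -2, -4, -1); ‖v_1‖ = 5.0990, so q_1 = (0.1961, -0.3922, -0.3922, -0.7845, -0.1961).
r_{13} = q_1·v_3 = 1.3728.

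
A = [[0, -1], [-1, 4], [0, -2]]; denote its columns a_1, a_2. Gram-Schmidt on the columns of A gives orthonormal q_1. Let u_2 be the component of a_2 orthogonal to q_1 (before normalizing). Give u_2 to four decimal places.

u_2 = (-1.0000, 0.0000, -2.0000)

q_1 = a_1/‖a_1‖ = (0, -1, 0)/1.0000 = (0.0000, -1.0000, 0.0000).
r_{12} = q_1·a_2 = -4.0000.
u_2 = a_2 + 4.0000·q_1 = (-1.0000, 0.0000, -2.0000).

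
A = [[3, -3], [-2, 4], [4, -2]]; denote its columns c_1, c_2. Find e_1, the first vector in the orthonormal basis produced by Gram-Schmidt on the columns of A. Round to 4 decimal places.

e_1 = c_1/‖c_1‖ = (3, -2, 4)/5.3852 = (0.5571, -0.3714, 0.7428).

e_1 = (0.5571, -0.3714, 0.7428)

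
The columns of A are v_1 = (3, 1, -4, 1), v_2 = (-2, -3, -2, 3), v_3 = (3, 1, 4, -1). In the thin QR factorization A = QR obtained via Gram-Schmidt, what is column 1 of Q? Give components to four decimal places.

v_1 = (3, 1, -4, 1); ‖v_1‖ = 5.1962, so e_1 = (0.5774, 0.1925, -0.7698, 0.1925).

e_1 = (0.5774, 0.1925, -0.7698, 0.1925)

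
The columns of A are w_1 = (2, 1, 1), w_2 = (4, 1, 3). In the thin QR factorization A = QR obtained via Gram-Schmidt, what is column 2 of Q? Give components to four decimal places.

w_1 = (2, 1, 1); ‖w_1‖ = 2.4495, so e_1 = (0.8165, 0.4082, 0.4082).
e_1·w_2 = 0.8165·4 + 0.4082·1 + 0.4082·3 = 4.8990.
u_2 = w_2 − 4.8990·e_1 = (0.0000, -1.0000, 1.0000).
‖u_2‖ = 1.4142, so e_2 = (0.0000, -0.7071, 0.7071).

e_2 = (0.0000, -0.7071, 0.7071)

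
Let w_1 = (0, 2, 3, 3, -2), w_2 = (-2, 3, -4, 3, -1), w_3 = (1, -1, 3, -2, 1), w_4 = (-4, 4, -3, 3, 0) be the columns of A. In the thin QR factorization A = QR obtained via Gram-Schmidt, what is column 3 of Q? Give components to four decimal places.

e_3 = (-0.2445, 0.6931, 0.2435, -0.3574, 0.5223)

e_1 = w_1/‖w_1‖ = (0, 2, 3, 3, -2)/5.0990 = (0.0000, 0.3922, 0.5883, 0.5883, -0.3922).
r_{12} = e_1·w_2 = 0.9806.
u_2 = w_2 − 0.9806·e_1 = (-2.0000, 2.6154, -4.5769, 2.4231, -0.6154).
‖u_2‖ = 6.1675, so e_2 = (-0.3243, 0.4241, -0.7421, 0.3929, -0.0998).
r_{13} = e_1·w_3 = -0.1961; r_{23} = e_2·w_3 = -3.8602.
u_3 = w_3 + 0.1961·e_1 + 3.8602·e_2 = (-0.2518, 0.7139, 0.2508, -0.3680, 0.5379).
‖u_3‖ = 1.0299, so e_3 = (-0.2445, 0.6931, 0.2435, -0.3574, 0.5223).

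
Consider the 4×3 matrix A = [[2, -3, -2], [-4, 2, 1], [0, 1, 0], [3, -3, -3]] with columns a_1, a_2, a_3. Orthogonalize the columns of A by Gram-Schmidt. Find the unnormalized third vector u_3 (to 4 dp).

a_1 = (2, -4, 0, 3); ‖a_1‖ = 5.3852, so e_1 = (0.3714, -0.7428, 0.0000, 0.5571).
e_1·a_2 = 0.3714·(-3) + (-0.7428)·2 + 0.0000·1 + 0.5571·(-3) = -4.2710.
u_2 = a_2 + 4.2710·e_1 = (-1.4138, -1.1724, 1.0000, -0.6207).
‖u_2‖ = 2.1814, so e_2 = (-0.6481, -0.5375, 0.4584, -0.2845).
e_1·a_3 = 0.3714·(-2) + (-0.7428)·1 + 0.0000·0 + 0.5571·(-3) = -3.1568; e_2·a_3 = (-0.6481)·(-2) + (-0.5375)·1 + 0.4584·0 + (-0.2845)·(-3) = 1.6124.
u_3 = a_3 + 3.1568·e_1 − 1.6124·e_2 = (0.2174, -0.4783, -0.7391, -0.7826).

u_3 = (0.2174, -0.4783, -0.7391, -0.7826)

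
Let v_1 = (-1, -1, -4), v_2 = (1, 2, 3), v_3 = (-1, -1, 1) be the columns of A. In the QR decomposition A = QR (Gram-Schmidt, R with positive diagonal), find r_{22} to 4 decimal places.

r_{22} = 1.2247

v_1 = (-1, -1, -4); ‖v_1‖ = 4.2426, so e_1 = (-0.2357, -0.2357, -0.9428).
e_1·v_2 = (-0.2357)·1 + (-0.2357)·2 + (-0.9428)·3 = -3.5355.
u_2 = v_2 + 3.5355·e_1 = (0.1667, 1.1667, -0.3333).
r_{22} = ‖u_2‖ = 1.2247.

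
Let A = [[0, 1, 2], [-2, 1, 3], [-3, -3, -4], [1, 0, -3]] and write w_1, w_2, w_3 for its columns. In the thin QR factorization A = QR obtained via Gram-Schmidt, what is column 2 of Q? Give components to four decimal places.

q_1 = w_1/‖w_1‖ = (0, -2, -3, 1)/3.7417 = (0.0000, -0.5345, -0.8018, 0.2673).
r_{12} = q_1·w_2 = 1.8708.
u_2 = w_2 − 1.8708·q_1 = (1.0000, 2.0000, -1.5000, -0.5000).
‖u_2‖ = 2.7386, so q_2 = (0.3651, 0.7303, -0.5477, -0.1826).

q_2 = (0.3651, 0.7303, -0.5477, -0.1826)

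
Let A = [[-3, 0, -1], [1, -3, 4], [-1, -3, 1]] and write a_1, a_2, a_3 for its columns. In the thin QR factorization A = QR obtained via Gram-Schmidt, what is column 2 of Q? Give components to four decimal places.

e_2 = (0.0000, -0.7071, -0.7071)

a_1 = (-3, 1, -1); ‖a_1‖ = 3.3166, so e_1 = (-0.9045, 0.3015, -0.3015).
e_1·a_2 = (-0.9045)·0 + 0.3015·(-3) + (-0.3015)·(-3) = 0.0000.
u_2 = a_2 + 0.0000·e_1 = (0.0000, -3.0000, -3.0000).
‖u_2‖ = 4.2426, so e_2 = (0.0000, -0.7071, -0.7071).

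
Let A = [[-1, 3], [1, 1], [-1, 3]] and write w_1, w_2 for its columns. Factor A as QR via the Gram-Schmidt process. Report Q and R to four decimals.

Q = [[-0.5774, 0.4082], [0.5774, 0.8165], [-0.5774, 0.4082]], R = [[1.7321, -2.8868], [0.0000, 3.2660]]

w_1 = (-1, 1, -1); ‖w_1‖ = 1.7321, so e_1 = (-0.5774, 0.5774, -0.5774).
e_1·w_2 = (-0.5774)·3 + 0.5774·1 + (-0.5774)·3 = -2.8868.
u_2 = w_2 + 2.8868·e_1 = (1.3333, 2.6667, 1.3333).
‖u_2‖ = 3.2660, so e_2 = (0.4082, 0.8165, 0.4082).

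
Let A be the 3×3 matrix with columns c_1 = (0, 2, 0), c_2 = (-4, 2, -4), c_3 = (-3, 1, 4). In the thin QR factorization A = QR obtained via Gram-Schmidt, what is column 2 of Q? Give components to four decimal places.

e_2 = (-0.7071, 0.0000, -0.7071)

e_1 = c_1/‖c_1‖ = (0, 2, 0)/2.0000 = (0.0000, 1.0000, 0.0000).
r_{12} = e_1·c_2 = 2.0000.
u_2 = c_2 − 2.0000·e_1 = (-4.0000, 0.0000, -4.0000).
‖u_2‖ = 5.6569, so e_2 = (-0.7071, 0.0000, -0.7071).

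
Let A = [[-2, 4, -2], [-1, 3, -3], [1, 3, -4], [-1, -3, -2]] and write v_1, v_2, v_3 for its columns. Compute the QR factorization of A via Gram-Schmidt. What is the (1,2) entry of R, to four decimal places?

v_1 = (-2, -1, 1, -1); ‖v_1‖ = 2.6458, so e_1 = (-0.7559, -0.3780, 0.3780, -0.3780).
r_{12} = e_1·v_2 = -1.8898.

r_{12} = -1.8898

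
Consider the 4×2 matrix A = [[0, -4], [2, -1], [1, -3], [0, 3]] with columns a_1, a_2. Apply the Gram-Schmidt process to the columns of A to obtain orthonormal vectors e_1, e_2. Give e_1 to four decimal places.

e_1 = (0.0000, 0.8944, 0.4472, 0.0000)

a_1 = (0, 2, 1, 0); ‖a_1‖ = 2.2361, so e_1 = (0.0000, 0.8944, 0.4472, 0.0000).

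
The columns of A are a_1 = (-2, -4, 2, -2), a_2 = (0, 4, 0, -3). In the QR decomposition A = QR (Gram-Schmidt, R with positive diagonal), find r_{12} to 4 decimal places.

e_1 = a_1/‖a_1‖ = (-2, -4, 2, -2)/5.2915 = (-0.3780, -0.7559, 0.3780, -0.3780).
r_{12} = e_1·a_2 = -1.8898.

r_{12} = -1.8898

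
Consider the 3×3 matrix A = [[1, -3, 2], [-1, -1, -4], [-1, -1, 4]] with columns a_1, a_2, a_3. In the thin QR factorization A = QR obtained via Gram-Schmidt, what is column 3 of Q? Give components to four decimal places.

e_1 = a_1/‖a_1‖ = (1, -1, -1)/1.7321 = (0.5774, -0.5774, -0.5774).
r_{12} = e_1·a_2 = -0.5774.
u_2 = a_2 + 0.5774·e_1 = (-2.6667, -1.3333, -1.3333).
‖u_2‖ = 3.2660, so e_2 = (-0.8165, -0.4082, -0.4082).
r_{13} = e_1·a_3 = 1.1547; r_{23} = e_2·a_3 = -1.6330.
u_3 = a_3 − 1.1547·e_1 + 1.6330·e_2 = (0.0000, -4.0000, 4.0000).
‖u_3‖ = 5.6569, so e_3 = (0.0000, -0.7071, 0.7071).

e_3 = (0.0000, -0.7071, 0.7071)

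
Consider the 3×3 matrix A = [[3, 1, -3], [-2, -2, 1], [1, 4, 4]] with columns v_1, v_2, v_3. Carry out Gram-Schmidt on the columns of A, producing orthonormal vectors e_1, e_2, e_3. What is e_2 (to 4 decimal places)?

v_1 = (3, -2, 1); ‖v_1‖ = 3.7417, so e_1 = (0.8018, -0.5345, 0.2673).
e_1·v_2 = 0.8018·1 + (-0.5345)·(-2) + 0.2673·4 = 2.9399.
u_2 = v_2 − 2.9399·e_1 = (-1.3571, -0.4286, 3.2143).
‖u_2‖ = 3.5153, so e_2 = (-0.3861, -0.1219, 0.9144).

e_2 = (-0.3861, -0.1219, 0.9144)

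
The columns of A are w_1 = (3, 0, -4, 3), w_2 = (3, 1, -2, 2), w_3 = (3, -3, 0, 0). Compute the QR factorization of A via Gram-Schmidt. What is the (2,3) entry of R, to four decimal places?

w_1 = (3, 0, -4, 3); ‖w_1‖ = 5.8310, so e_1 = (0.5145, 0.0000, -0.6860, 0.5145).
e_1·w_2 = 0.5145·3 + 0.0000·1 + (-0.6860)·(-2) + 0.5145·2 = 3.9445.
u_2 = w_2 − 3.9445·e_1 = (0.9706, 1.0000, 0.7059, -0.0294).
‖u_2‖ = 1.5624, so e_2 = (0.6212, 0.6400, 0.4518, -0.0188).
r_{23} = e_2·w_3 = -0.0565.

r_{23} = -0.0565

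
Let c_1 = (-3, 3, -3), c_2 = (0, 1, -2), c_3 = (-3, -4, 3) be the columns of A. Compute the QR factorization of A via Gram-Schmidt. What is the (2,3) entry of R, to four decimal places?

r_{23} = -4.2426

c_1 = (-3, 3, -3); ‖c_1‖ = 5.1962, so q_1 = (-0.5774, 0.5774, -0.5774).
q_1·c_2 = (-0.5774)·0 + 0.5774·1 + (-0.5774)·(-2) = 1.7321.
u_2 = c_2 − 1.7321·q_1 = (1.0000, 0.0000, -1.0000).
‖u_2‖ = 1.4142, so q_2 = (0.7071, 0.0000, -0.7071).
r_{23} = q_2·c_3 = -4.2426.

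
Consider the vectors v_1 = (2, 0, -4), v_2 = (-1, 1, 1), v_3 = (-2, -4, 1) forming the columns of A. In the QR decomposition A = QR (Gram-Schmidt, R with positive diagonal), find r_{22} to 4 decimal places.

v_1 = (2, 0, -4); ‖v_1‖ = 4.4721, so e_1 = (0.4472, 0.0000, -0.8944).
e_1·v_2 = 0.4472·(-1) + 0.0000·1 + (-0.8944)·1 = -1.3416.
u_2 = v_2 + 1.3416·e_1 = (-0.4000, 1.0000, -0.2000).
r_{22} = ‖u_2‖ = 1.0954.

r_{22} = 1.0954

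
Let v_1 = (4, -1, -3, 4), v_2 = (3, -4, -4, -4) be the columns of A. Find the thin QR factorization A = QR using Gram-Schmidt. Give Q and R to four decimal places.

v_1 = (4, -1, -3, 4); ‖v_1‖ = 6.4807, so q_1 = (0.6172, -0.1543, -0.4629, 0.6172).
q_1·v_2 = 0.6172·3 + (-0.1543)·(-4) + (-0.4629)·(-4) + 0.6172·(-4) = 1.8516.
u_2 = v_2 − 1.8516·q_1 = (1.8571, -3.7143, -3.1429, -5.1429).
‖u_2‖ = 7.3193, so q_2 = (0.2537, -0.5075, -0.4294, -0.7026).

Q = [[0.6172, 0.2537], [-0.1543, -0.5075], [-0.4629, -0.4294], [0.6172, -0.7026]], R = [[6.4807, 1.8516], [0.0000, 7.3193]]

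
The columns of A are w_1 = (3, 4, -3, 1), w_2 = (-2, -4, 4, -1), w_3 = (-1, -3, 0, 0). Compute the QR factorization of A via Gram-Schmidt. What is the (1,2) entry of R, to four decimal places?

w_1 = (3, 4, -3, 1); ‖w_1‖ = 5.9161, so q_1 = (0.5071, 0.6761, -0.5071, 0.1690).
r_{12} = q_1·w_2 = -5.9161.

r_{12} = -5.9161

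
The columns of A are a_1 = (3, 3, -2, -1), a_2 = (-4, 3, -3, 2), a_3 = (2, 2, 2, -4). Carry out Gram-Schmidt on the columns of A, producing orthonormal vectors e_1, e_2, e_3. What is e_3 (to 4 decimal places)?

a_1 = (3, 3, -2, -1); ‖a_1‖ = 4.7958, so e_1 = (0.6255, 0.6255, -0.4170, -0.2085).
e_1·a_2 = 0.6255·(-4) + 0.6255·3 + (-0.4170)·(-3) + (-0.2085)·2 = 0.2085.
u_2 = a_2 − 0.2085·e_1 = (-4.1304, 2.8696, -2.9130, 2.0435).
‖u_2‖ = 6.1609, so e_2 = (-0.6704, 0.4658, -0.4728, 0.3317).
e_1·a_3 = 0.6255·2 + 0.6255·2 + (-0.4170)·2 + (-0.2085)·(-4) = 2.5022; e_2·a_3 = (-0.6704)·2 + 0.4658·2 + (-0.4728)·2 + 0.3317·(-4) = -2.6817.
u_3 = a_3 − 2.5022·e_1 + 2.6817·e_2 = (-1.3631, 1.6838, 1.7755, -2.5888).
‖u_3‖ = 3.8141, so e_3 = (-0.3574, 0.4415, 0.4655, -0.6787).

e_3 = (-0.3574, 0.4415, 0.4655, -0.6787)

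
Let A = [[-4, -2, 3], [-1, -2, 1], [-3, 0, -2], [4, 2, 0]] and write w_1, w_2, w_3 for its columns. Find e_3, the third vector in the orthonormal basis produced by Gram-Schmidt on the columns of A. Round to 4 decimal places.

e_1 = w_1/‖w_1‖ = (-4, -1, -3, 4)/6.4807 = (-0.6172, -0.1543, -0.4629, 0.6172).
r_{12} = e_1·w_2 = 2.7775.
u_2 = w_2 − 2.7775·e_1 = (-0.2857, -1.5714, 1.2857, 0.2857).
‖u_2‖ = 2.0702, so e_2 = (-0.1380, -0.7591, 0.6211, 0.1380).
r_{13} = e_1·w_3 = -1.0801; r_{23} = e_2·w_3 = -2.4152.
u_3 = w_3 + 1.0801·e_1 + 2.4152·e_2 = (2.0000, -1.0000, -1.0000, 1.0000).
‖u_3‖ = 2.6458, so e_3 = (0.7559, -0.3780, -0.3780, 0.3780).

e_3 = (0.7559, -0.3780, -0.3780, 0.3780)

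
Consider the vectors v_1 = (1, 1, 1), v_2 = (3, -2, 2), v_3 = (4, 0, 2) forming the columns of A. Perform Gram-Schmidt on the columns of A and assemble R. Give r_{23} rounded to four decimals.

r_{23} = 2.6726

v_1 = (1, 1, 1); ‖v_1‖ = 1.7321, so q_1 = (0.5774, 0.5774, 0.5774).
q_1·v_2 = 0.5774·3 + 0.5774·(-2) + 0.5774·2 = 1.7321.
u_2 = v_2 − 1.7321·q_1 = (2.0000, -3.0000, 1.0000).
‖u_2‖ = 3.7417, so q_2 = (0.5345, -0.8018, 0.2673).
r_{23} = q_2·v_3 = 2.6726.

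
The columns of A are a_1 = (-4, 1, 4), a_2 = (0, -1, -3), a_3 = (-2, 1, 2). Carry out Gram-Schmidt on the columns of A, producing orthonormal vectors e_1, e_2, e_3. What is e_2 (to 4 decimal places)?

a_1 = (-4, 1, 4); ‖a_1‖ = 5.7446, so e_1 = (-0.6963, 0.1741, 0.6963).
e_1·a_2 = (-0.6963)·0 + 0.1741·(-1) + 0.6963·(-3) = -2.2630.
u_2 = a_2 + 2.2630·e_1 = (-1.5758, -0.6061, -1.4242).
‖u_2‖ = 2.2088, so e_2 = (-0.7134, -0.2744, -0.6448).

e_2 = (-0.7134, -0.2744, -0.6448)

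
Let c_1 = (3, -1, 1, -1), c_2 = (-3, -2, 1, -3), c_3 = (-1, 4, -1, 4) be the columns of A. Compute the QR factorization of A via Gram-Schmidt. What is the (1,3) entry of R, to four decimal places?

r_{13} = -3.4641

c_1 = (3, -1, 1, -1); ‖c_1‖ = 3.4641, so e_1 = (0.8660, -0.2887, 0.2887, -0.2887).
r_{13} = e_1·c_3 = -3.4641.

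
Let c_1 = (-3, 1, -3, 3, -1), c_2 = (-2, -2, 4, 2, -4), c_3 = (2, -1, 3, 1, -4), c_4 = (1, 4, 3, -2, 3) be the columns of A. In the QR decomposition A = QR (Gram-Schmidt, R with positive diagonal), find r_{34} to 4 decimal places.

r_{34} = -1.2651

c_1 = (-3, 1, -3, 3, -1); ‖c_1‖ = 5.3852, so q_1 = (-0.5571, 0.1857, -0.5571, 0.5571, -0.1857).
q_1·c_2 = (-0.5571)·(-2) + 0.1857·(-2) + (-0.5571)·4 + 0.5571·2 + (-0.1857)·(-4) = 0.3714.
u_2 = c_2 − 0.3714·q_1 = (-1.7931, -2.0690, 4.2069, 1.7931, -3.9310).
‖u_2‖ = 6.6228, so q_2 = (-0.2707, -0.3124, 0.6352, 0.2707, -0.5936).
q_1·c_3 = (-0.5571)·2 + 0.1857·(-1) + (-0.5571)·3 + 0.5571·1 + (-0.1857)·(-4) = -1.6713; q_2·c_3 = (-0.2707)·2 + (-0.3124)·(-1) + 0.6352·3 + 0.2707·1 + (-0.5936)·(-4) = 4.3215.
u_3 = c_3 + 1.6713·q_1 − 4.3215·q_2 = (2.2390, 0.6604, -0.6761, 0.7610, -1.7453).
‖u_3‖ = 3.0873, so q_3 = (0.7252, 0.2139, -0.2190, 0.2465, -0.5653).
r_{34} = q_3·c_4 = -1.2651.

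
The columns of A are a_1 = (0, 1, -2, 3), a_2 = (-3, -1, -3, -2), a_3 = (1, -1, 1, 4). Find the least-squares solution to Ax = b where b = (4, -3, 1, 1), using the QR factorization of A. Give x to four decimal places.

e_1 = a_1/‖a_1‖ = (0, 1, -2, 3)/3.7417 = (0.0000, 0.2673, -0.5345, 0.8018).
r_{12} = e_1·a_2 = -0.2673.
u_2 = a_2 + 0.2673·e_1 = (-3.0000, -0.9286, -3.1429, -1.7857).
‖u_2‖ = 4.7884, so e_2 = (-0.6265, -0.1939, -0.6564, -0.3729).
r_{13} = e_1·a_3 = 2.4054; r_{23} = e_2·a_3 = -2.5807.
u_3 = a_3 − 2.4054·e_1 + 2.5807·e_2 = (-0.6168, -2.1433, 0.5919, 1.1090).
‖u_3‖ = 2.5602, so e_3 = (-0.2409, -0.8372, 0.2312, 0.4332).
Qᵀb = (-0.5345, -2.9536, 2.2122).
Back-substitute: x_3 = 2.2122/2.5602 = 0.8641.
x_2 = (-2.9536 + 2.5807·0.8641)/4.7884 = -0.1511.
x_1 = (-0.5345 + 0.2673·(-0.1511) − 2.4054·0.8641)/3.7417 = -0.7091.

x = (-0.7091, -0.1511, 0.8641)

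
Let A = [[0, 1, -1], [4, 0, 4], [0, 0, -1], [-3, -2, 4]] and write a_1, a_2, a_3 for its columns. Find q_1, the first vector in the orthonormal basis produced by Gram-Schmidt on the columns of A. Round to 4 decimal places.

q_1 = a_1/‖a_1‖ = (0, 4, 0, -3)/5.0000 = (0.0000, 0.8000, 0.0000, -0.6000).

q_1 = (0.0000, 0.8000, 0.0000, -0.6000)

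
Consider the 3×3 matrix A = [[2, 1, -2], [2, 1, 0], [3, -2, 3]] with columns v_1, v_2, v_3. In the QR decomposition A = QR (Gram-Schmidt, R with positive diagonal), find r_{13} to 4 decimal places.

r_{13} = 1.2127

v_1 = (2, 2, 3); ‖v_1‖ = 4.1231, so e_1 = (0.4851, 0.4851, 0.7276).
r_{13} = e_1·v_3 = 1.2127.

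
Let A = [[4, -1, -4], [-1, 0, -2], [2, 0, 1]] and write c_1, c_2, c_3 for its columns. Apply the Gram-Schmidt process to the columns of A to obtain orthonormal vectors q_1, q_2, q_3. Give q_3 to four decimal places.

q_3 = (0.0000, -0.8944, -0.4472)

c_1 = (4, -1, 2); ‖c_1‖ = 4.5826, so q_1 = (0.8729, -0.2182, 0.4364).
q_1·c_2 = 0.8729·(-1) + (-0.2182)·0 + 0.4364·0 = -0.8729.
u_2 = c_2 + 0.8729·q_1 = (-0.2381, -0.1905, 0.3810).
‖u_2‖ = 0.4880, so q_2 = (-0.4880, -0.3904, 0.7807).
q_1·c_3 = 0.8729·(-4) + (-0.2182)·(-2) + 0.4364·1 = -2.6186; q_2·c_3 = (-0.4880)·(-4) + (-0.3904)·(-2) + 0.7807·1 = 3.5132.
u_3 = c_3 + 2.6186·q_1 − 3.5132·q_2 = (0.0000, -1.2000, -0.6000).
‖u_3‖ = 1.3416, so q_3 = (0.0000, -0.8944, -0.4472).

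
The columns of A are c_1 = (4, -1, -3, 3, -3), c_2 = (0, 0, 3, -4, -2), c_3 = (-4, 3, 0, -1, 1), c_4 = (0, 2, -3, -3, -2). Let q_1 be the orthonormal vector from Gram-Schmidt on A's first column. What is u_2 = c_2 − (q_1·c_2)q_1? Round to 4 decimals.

u_2 = (1.3636, -0.3409, 1.9773, -2.9773, -3.0227)

q_1 = c_1/‖c_1‖ = (4, -1, -3, 3, -3)/6.6332 = (0.6030, -0.1508, -0.4523, 0.4523, -0.4523).
r_{12} = q_1·c_2 = -2.2613.
u_2 = c_2 + 2.2613·q_1 = (1.3636, -0.3409, 1.9773, -2.9773, -3.0227).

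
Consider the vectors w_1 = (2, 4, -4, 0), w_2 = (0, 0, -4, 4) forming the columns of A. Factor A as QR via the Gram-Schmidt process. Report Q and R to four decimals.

Q = [[0.3333, -0.1782], [0.6667, -0.3563], [-0.6667, -0.4454], [0.0000, 0.8018]], R = [[6.0000, 2.6667], [0.0000, 4.9889]]

w_1 = (2, 4, -4, 0); ‖w_1‖ = 6.0000, so q_1 = (0.3333, 0.6667, -0.6667, 0.0000).
q_1·w_2 = 0.3333·0 + 0.6667·0 + (-0.6667)·(-4) + 0.0000·4 = 2.6667.
u_2 = w_2 − 2.6667·q_1 = (-0.8889, -1.7778, -2.2222, 4.0000).
‖u_2‖ = 4.9889, so q_2 = (-0.1782, -0.3563, -0.4454, 0.8018).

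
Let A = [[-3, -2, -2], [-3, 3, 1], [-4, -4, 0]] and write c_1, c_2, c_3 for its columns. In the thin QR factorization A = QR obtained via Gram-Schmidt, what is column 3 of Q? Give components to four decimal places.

q_3 = (-0.8397, 0.1399, 0.5248)

q_1 = c_1/‖c_1‖ = (-3, -3, -4)/5.8310 = (-0.5145, -0.5145, -0.6860).
r_{12} = q_1·c_2 = 2.2295.
u_2 = c_2 − 2.2295·q_1 = (-0.8529, 4.1471, -2.4706).
‖u_2‖ = 4.9020, so q_2 = (-0.1740, 0.8460, -0.5040).
r_{13} = q_1·c_3 = 0.5145; r_{23} = q_2·c_3 = 1.1940.
u_3 = c_3 − 0.5145·q_1 − 1.1940·q_2 = (-1.5275, 0.2546, 0.9547).
‖u_3‖ = 1.8192, so q_3 = (-0.8397, 0.1399, 0.5248).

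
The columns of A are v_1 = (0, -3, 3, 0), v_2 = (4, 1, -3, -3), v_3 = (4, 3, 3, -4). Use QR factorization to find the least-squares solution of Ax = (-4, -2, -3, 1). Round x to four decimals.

x = (-0.1128, 0.0808, -0.7356)

q_1 = v_1/‖v_1‖ = (0, -3, 3, 0)/4.2426 = (0.0000, -0.7071, 0.7071, 0.0000).
r_{12} = q_1·v_2 = -2.8284.
u_2 = v_2 + 2.8284·q_1 = (4.0000, -1.0000, -1.0000, -3.0000).
‖u_2‖ = 5.1962, so q_2 = (0.7698, -0.1925, -0.1925, -0.5774).
r_{13} = q_1·v_3 = 0.0000; r_{23} = q_2·v_3 = 4.2339.
u_3 = v_3 + 0.0000·q_1 − 4.2339·q_2 = (0.7407, 3.8148, 3.8148, -1.5556).
‖u_3‖ = 5.6634, so q_3 = (0.1308, 0.6736, 0.6736, -0.2747).
Qᵀb = (-0.7071, -2.6943, -4.1658).
Back-substitute: x_3 = -4.1658/5.6634 = -0.7356.
x_2 = (-2.6943 − 4.2339·(-0.7356))/5.1962 = 0.0808.
x_1 = (-0.7071 + 2.8284·0.0808 + 0.0000·(-0.7356))/4.2426 = -0.1128.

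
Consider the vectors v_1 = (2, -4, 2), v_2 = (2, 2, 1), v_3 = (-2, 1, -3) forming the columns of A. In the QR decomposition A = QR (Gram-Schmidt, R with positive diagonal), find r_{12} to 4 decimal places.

r_{12} = -0.4082

q_1 = v_1/‖v_1‖ = (2, -4, 2)/4.8990 = (0.4082, -0.8165, 0.4082).
r_{12} = q_1·v_2 = -0.4082.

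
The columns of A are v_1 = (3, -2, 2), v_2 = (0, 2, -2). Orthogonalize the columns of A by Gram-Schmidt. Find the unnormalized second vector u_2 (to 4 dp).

q_1 = v_1/‖v_1‖ = (3, -2, 2)/4.1231 = (0.7276, -0.4851, 0.4851).
r_{12} = q_1·v_2 = -1.9403.
u_2 = v_2 + 1.9403·q_1 = (1.4118, 1.0588, -1.0588).

u_2 = (1.4118, 1.0588, -1.0588)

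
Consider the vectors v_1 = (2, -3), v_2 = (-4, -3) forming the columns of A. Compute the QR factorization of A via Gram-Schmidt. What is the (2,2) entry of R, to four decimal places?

v_1 = (2, -3); ‖v_1‖ = 3.6056, so q_1 = (0.5547, -0.8321).
q_1·v_2 = 0.5547·(-4) + (-0.8321)·(-3) = 0.2774.
u_2 = v_2 − 0.2774·q_1 = (-4.1538, -2.7692).
r_{22} = ‖u_2‖ = 4.9923.

r_{22} = 4.9923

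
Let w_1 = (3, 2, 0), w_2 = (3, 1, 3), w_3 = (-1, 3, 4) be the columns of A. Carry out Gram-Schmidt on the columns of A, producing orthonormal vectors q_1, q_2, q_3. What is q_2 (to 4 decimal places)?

q_2 = (0.1482, -0.2224, 0.9636)

w_1 = (3, 2, 0); ‖w_1‖ = 3.6056, so q_1 = (0.8321, 0.5547, 0.0000).
q_1·w_2 = 0.8321·3 + 0.5547·1 + 0.0000·3 = 3.0509.
u_2 = w_2 − 3.0509·q_1 = (0.4615, -0.6923, 3.0000).
‖u_2‖ = 3.1132, so q_2 = (0.1482, -0.2224, 0.9636).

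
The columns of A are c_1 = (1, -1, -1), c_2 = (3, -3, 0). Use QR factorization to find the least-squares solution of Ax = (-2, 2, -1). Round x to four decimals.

c_1 = (1, -1, -1); ‖c_1‖ = 1.7321, so e_1 = (0.5774, -0.5774, -0.5774).
e_1·c_2 = 0.5774·3 + (-0.5774)·(-3) + (-0.5774)·0 = 3.4641.
u_2 = c_2 − 3.4641·e_1 = (1.0000, -1.0000, 2.0000).
‖u_2‖ = 2.4495, so e_2 = (0.4082, -0.4082, 0.8165).
Qᵀb = (-1.7321, -2.4495).
Back-substitute: x_2 = -2.4495/2.4495 = -1.0000.
x_1 = (-1.7321 − 3.4641·(-1.0000))/1.7321 = 1.0000.

x = (1.0000, -1.0000)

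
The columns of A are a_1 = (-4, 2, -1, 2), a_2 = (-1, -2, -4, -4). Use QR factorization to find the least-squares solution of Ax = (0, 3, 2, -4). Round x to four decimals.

a_1 = (-4, 2, -1, 2); ‖a_1‖ = 5.0000, so q_1 = (-0.8000, 0.4000, -0.2000, 0.4000).
q_1·a_2 = (-0.8000)·(-1) + 0.4000·(-2) + (-0.2000)·(-4) + 0.4000·(-4) = -0.8000.
u_2 = a_2 + 0.8000·q_1 = (-1.6400, -1.6800, -4.1600, -3.6800).
‖u_2‖ = 6.0299, so q_2 = (-0.2720, -0.2786, -0.6899, -0.6103).
Qᵀb = (-0.8000, 0.2255).
Back-substitute: x_2 = 0.2255/6.0299 = 0.0374.
x_1 = (-0.8000 + 0.8000·0.0374)/5.0000 = -0.1540.

x = (-0.1540, 0.0374)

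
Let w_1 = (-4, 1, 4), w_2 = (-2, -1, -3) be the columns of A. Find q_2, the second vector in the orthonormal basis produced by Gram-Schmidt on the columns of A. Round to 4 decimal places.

q_2 = (-0.7161, -0.2332, -0.6579)

w_1 = (-4, 1, 4); ‖w_1‖ = 5.7446, so q_1 = (-0.6963, 0.1741, 0.6963).
q_1·w_2 = (-0.6963)·(-2) + 0.1741·(-1) + 0.6963·(-3) = -0.8704.
u_2 = w_2 + 0.8704·q_1 = (-2.6061, -0.8485, -2.3939).
‖u_2‖ = 3.6390, so q_2 = (-0.7161, -0.2332, -0.6579).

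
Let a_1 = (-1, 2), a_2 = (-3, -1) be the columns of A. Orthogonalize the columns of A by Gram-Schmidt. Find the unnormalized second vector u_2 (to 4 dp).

u_2 = (-2.8000, -1.4000)

a_1 = (-1, 2); ‖a_1‖ = 2.2361, so q_1 = (-0.4472, 0.8944).
q_1·a_2 = (-0.4472)·(-3) + 0.8944·(-1) = 0.4472.
u_2 = a_2 − 0.4472·q_1 = (-2.8000, -1.4000).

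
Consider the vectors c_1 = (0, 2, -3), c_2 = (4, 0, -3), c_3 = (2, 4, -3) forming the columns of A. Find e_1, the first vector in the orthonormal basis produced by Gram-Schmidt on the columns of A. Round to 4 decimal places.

e_1 = (0.0000, 0.5547, -0.8321)

c_1 = (0, 2, -3); ‖c_1‖ = 3.6056, so e_1 = (0.0000, 0.5547, -0.8321).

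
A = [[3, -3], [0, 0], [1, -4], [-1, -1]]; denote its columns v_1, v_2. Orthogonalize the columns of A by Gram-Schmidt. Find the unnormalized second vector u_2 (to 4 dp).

v_1 = (3, 0, 1, -1); ‖v_1‖ = 3.3166, so q_1 = (0.9045, 0.0000, 0.3015, -0.3015).
q_1·v_2 = 0.9045·(-3) + 0.0000·0 + 0.3015·(-4) + (-0.3015)·(-1) = -3.6181.
u_2 = v_2 + 3.6181·q_1 = (0.2727, 0.0000, -2.9091, -2.0909).

u_2 = (0.2727, 0.0000, -2.9091, -2.0909)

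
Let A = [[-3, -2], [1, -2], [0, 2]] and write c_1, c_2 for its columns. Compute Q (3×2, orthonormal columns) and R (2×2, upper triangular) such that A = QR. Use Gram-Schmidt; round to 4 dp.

Q = [[-0.9487, -0.2481], [0.3162, -0.7442], [0.0000, 0.6202]], R = [[3.1623, 1.2649], [0.0000, 3.2249]]

e_1 = c_1/‖c_1‖ = (-3, 1, 0)/3.1623 = (-0.9487, 0.3162, 0.0000).
r_{12} = e_1·c_2 = 1.2649.
u_2 = c_2 − 1.2649·e_1 = (-0.8000, -2.4000, 2.0000).
‖u_2‖ = 3.2249, so e_2 = (-0.2481, -0.7442, 0.6202).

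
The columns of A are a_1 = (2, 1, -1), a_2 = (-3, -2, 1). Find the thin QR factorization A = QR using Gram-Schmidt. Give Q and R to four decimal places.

Q = [[0.8165, 0.0000], [0.4082, -0.7071], [-0.4082, -0.7071]], R = [[2.4495, -3.6742], [0.0000, 0.7071]]

a_1 = (2, 1, -1); ‖a_1‖ = 2.4495, so q_1 = (0.8165, 0.4082, -0.4082).
q_1·a_2 = 0.8165·(-3) + 0.4082·(-2) + (-0.4082)·1 = -3.6742.
u_2 = a_2 + 3.6742·q_1 = (0.0000, -0.5000, -0.5000).
‖u_2‖ = 0.7071, so q_2 = (0.0000, -0.7071, -0.7071).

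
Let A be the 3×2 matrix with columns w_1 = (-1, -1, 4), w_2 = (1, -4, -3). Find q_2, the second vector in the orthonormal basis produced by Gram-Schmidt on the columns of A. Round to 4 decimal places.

w_1 = (-1, -1, 4); ‖w_1‖ = 4.2426, so q_1 = (-0.2357, -0.2357, 0.9428).
q_1·w_2 = (-0.2357)·1 + (-0.2357)·(-4) + 0.9428·(-3) = -2.1213.
u_2 = w_2 + 2.1213·q_1 = (0.5000, -4.5000, -1.0000).
‖u_2‖ = 4.6368, so q_2 = (0.1078, -0.9705, -0.2157).

q_2 = (0.1078, -0.9705, -0.2157)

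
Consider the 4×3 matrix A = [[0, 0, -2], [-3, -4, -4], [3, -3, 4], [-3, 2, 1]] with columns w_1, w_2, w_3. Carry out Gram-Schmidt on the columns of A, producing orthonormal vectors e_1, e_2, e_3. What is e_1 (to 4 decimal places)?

e_1 = (0.0000, -0.5774, 0.5774, -0.5774)

w_1 = (0, -3, 3, -3); ‖w_1‖ = 5.1962, so e_1 = (0.0000, -0.5774, 0.5774, -0.5774).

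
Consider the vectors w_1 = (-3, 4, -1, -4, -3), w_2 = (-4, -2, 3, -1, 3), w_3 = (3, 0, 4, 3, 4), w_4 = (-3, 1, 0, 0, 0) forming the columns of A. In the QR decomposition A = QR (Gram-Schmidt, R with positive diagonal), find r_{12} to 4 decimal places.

r_{12} = -0.5601

q_1 = w_1/‖w_1‖ = (-3, 4, -1, -4, -3)/7.1414 = (-0.4201, 0.5601, -0.1400, -0.5601, -0.4201).
r_{12} = q_1·w_2 = -0.5601.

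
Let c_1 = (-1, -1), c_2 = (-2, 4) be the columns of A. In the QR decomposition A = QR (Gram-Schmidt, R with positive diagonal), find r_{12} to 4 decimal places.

r_{12} = -1.4142

c_1 = (-1, -1); ‖c_1‖ = 1.4142, so q_1 = (-0.7071, -0.7071).
r_{12} = q_1·c_2 = -1.4142.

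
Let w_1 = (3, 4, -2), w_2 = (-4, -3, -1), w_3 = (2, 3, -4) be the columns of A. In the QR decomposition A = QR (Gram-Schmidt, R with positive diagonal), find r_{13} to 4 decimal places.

r_{13} = 4.8281

w_1 = (3, 4, -2); ‖w_1‖ = 5.3852, so e_1 = (0.5571, 0.7428, -0.3714).
r_{13} = e_1·w_3 = 4.8281.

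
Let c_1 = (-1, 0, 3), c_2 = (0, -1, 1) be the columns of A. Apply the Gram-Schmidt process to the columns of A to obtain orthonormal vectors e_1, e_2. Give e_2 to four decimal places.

e_2 = (0.2860, -0.9535, 0.0953)

e_1 = c_1/‖c_1‖ = (-1, 0, 3)/3.1623 = (-0.3162, 0.0000, 0.9487).
r_{12} = e_1·c_2 = 0.9487.
u_2 = c_2 − 0.9487·e_1 = (0.3000, -1.0000, 0.1000).
‖u_2‖ = 1.0488, so e_2 = (0.2860, -0.9535, 0.0953).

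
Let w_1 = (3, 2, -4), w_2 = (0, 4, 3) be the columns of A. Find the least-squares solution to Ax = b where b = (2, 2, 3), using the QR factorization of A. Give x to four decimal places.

q_1 = w_1/‖w_1‖ = (3, 2, -4)/5.3852 = (0.5571, 0.3714, -0.7428).
r_{12} = q_1·w_2 = -0.7428.
u_2 = w_2 + 0.7428·q_1 = (0.4138, 4.2759, 2.4483).
‖u_2‖ = 4.9445, so q_2 = (0.0837, 0.8648, 0.4951).
Qᵀb = (-0.3714, 3.3824).
Back-substitute: x_2 = 3.3824/4.9445 = 0.6841.
x_1 = (-0.3714 + 0.7428·0.6841)/5.3852 = 0.0254.

x = (0.0254, 0.6841)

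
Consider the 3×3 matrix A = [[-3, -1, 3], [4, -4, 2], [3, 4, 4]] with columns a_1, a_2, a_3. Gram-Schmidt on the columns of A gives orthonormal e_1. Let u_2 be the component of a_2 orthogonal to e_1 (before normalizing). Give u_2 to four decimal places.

e_1 = a_1/‖a_1‖ = (-3, 4, 3)/5.8310 = (-0.5145, 0.6860, 0.5145).
r_{12} = e_1·a_2 = -0.1715.
u_2 = a_2 + 0.1715·e_1 = (-1.0882, -3.8824, 4.0882).

u_2 = (-1.0882, -3.8824, 4.0882)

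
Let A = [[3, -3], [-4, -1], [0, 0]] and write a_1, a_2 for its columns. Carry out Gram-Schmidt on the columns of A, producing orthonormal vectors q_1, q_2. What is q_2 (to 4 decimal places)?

q_2 = (-0.8000, -0.6000, 0.0000)

a_1 = (3, -4, 0); ‖a_1‖ = 5.0000, so q_1 = (0.6000, -0.8000, 0.0000).
q_1·a_2 = 0.6000·(-3) + (-0.8000)·(-1) + 0.0000·0 = -1.0000.
u_2 = a_2 + 1.0000·q_1 = (-2.4000, -1.8000, 0.0000).
‖u_2‖ = 3.0000, so q_2 = (-0.8000, -0.6000, 0.0000).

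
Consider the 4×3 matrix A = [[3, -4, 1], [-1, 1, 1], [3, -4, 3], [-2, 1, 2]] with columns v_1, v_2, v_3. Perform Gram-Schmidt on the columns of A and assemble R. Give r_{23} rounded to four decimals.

r_{23} = -3.1506

v_1 = (3, -1, 3, -2); ‖v_1‖ = 4.7958, so e_1 = (0.6255, -0.2085, 0.6255, -0.4170).
e_1·v_2 = 0.6255·(-4) + (-0.2085)·1 + 0.6255·(-4) + (-0.4170)·1 = -5.6299.
u_2 = v_2 + 5.6299·e_1 = (-0.4783, -0.1739, -0.4783, -1.3478).
‖u_2‖ = 1.5180, so e_2 = (-0.3151, -0.1146, -0.3151, -0.8879).
r_{23} = e_2·v_3 = -3.1506.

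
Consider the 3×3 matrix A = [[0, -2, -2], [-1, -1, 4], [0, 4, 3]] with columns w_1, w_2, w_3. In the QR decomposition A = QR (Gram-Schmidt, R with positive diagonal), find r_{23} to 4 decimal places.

e_1 = w_1/‖w_1‖ = (0, -1, 0)/1.0000 = (0.0000, -1.0000, 0.0000).
r_{12} = e_1·w_2 = 1.0000.
u_2 = w_2 − 1.0000·e_1 = (-2.0000, 0.0000, 4.0000).
‖u_2‖ = 4.4721, so e_2 = (-0.4472, 0.0000, 0.8944).
r_{23} = e_2·w_3 = 3.5777.

r_{23} = 3.5777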